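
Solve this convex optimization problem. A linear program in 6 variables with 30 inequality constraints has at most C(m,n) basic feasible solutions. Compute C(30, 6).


Each vertex corresponds to some choice of n active constraints out of m, so the number of vertices is at most C(m, n) = m! / (n!(m-n)!).
m = 30, n = 6
Numerator: 30 * 29 * 28 * 27 * 26 * 25
Denominator: 6! = 720
C(30, 6) = 593775


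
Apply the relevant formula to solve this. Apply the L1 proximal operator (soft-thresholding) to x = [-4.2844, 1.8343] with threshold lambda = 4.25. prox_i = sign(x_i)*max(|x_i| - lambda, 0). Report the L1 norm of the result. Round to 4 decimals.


Soft-thresholding with lambda = 4.25:
prox(-4.2844) = sign(-4.2844)*max(|-4.2844| - 4.25, 0) = -0.0344
prox(1.8343) = sign(1.8343)*max(|1.8343| - 4.25, 0) = 0.0
prox(x) = [-0.0344, 0.0]
||prox(x)||_1 = 0.0344 + 0.0 = 0.0344


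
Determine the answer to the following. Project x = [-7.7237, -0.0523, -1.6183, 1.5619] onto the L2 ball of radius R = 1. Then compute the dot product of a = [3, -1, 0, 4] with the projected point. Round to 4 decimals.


Step 1: Compute ||x|| (intermediates to 6 decimals).
||x|| = sqrt((-7.7237)^2 + (-0.0523)^2 + (-1.6183)^2 + 1.5619^2) = 8.044669
Step 2: Project.
Since ||x|| > R, scale = R/||x|| = 1/8.044669 = 0.124306, proj(x) = scale * x
proj(x) = [-0.960102, -0.006501, -0.201164, 0.194154]
Step 3: Dot product.
a^T * proj(x) = 3*(-0.960102) - 1*(-0.006501) + 0*(-0.201164) + 4*0.194154 = -2.0972


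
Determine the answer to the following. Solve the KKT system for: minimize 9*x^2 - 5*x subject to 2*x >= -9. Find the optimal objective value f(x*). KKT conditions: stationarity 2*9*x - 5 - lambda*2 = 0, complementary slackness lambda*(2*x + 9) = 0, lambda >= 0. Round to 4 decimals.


Step 1: Try lambda = 0 (constraint inactive).
Stationarity: 2*9*x - 5 = 0
x* = 5/(2*9) = 5/18 = 0.2778 (rounded; the exact value 5/18 is used below)
Check constraint: 2*0.2778 = 0.5556 >= -9 -- satisfied.
Step 2: Compute optimal value.
f(x*) = 9*(5/18)^2 - 5*(5/18) = -0.6944


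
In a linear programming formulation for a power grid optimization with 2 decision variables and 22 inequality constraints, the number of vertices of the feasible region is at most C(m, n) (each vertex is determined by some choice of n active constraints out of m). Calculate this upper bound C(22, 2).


Each vertex corresponds to some choice of n active constraints out of m, so the number of vertices is at most C(m, n) = m! / (n!(m-n)!).
m = 22, n = 2
Numerator: 22 * 21
Denominator: 2! = 2
C(22, 2) = 231


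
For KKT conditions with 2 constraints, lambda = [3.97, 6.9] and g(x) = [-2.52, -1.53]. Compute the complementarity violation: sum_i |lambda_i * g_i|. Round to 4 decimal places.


KKT complementary slackness check:
lambda_1 * g_1 = 3.97 * -2.52 = -10.0044
lambda_2 * g_2 = 6.9 * -1.53 = -10.557
Total violation = 10.0044 + 10.557 = 20.5614


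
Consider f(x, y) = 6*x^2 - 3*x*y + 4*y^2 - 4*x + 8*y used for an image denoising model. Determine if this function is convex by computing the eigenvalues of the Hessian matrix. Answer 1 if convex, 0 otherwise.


The Hessian of f(x,y) = 6*x^2 - 3*x*y + 4*y^2 - 4*x + 8*y is:
H = [[12, -3], [-3, 8]]
Trace = 12 + 8 = 20
Determinant = 12*8 - (-3)^2 = 87
Discriminant = (20)^2 - 4*87 = 52.0
Eigenvalues: lambda_1 = 6.3944, lambda_2 = 13.6056
The function is convex.

1


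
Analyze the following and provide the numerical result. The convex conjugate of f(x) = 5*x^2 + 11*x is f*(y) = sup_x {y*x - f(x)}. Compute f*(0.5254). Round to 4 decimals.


f*(y) = sup_x {y*x - a*x^2 - b*x} = sup_x {(y-b)*x - a*x^2}
FOC: (y - b) - 2a*x = 0 => x* = (y - b)/(2a)
x* = (0.5254 - 11)/(2*5) = -1.0475
f*(0.5254) = (y-b)^2/(4a) = (0.5254 - 11)^2/(4*5)
= 109.7172/20 = 5.4859


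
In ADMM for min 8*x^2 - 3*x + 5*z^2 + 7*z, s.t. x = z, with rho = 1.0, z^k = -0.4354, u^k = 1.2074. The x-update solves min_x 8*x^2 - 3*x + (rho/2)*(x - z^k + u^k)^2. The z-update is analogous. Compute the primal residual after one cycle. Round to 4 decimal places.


ADMM iteration with rho = 1.0, z^k = -0.4354, u^k = 1.2074
Step 1: x-update.
Minimize 8*x^2 - 3*x + (1.0/2)*(x + 0.4354 + 1.2074)^2
FOC: (2*8 + 1.0)*x = 3 + 1.0*(-0.4354 - 1.2074)
x^{k+1} = 0.0798
Step 2: z-update.
Minimize 5*z^2 + 7*z + (1.0/2)*(0.0798 - z + 1.2074)^2
FOC: (2*5 + 1.0)*z = -7 + 1.0*(0.0798 + 1.2074)
z^{k+1} = -0.5193
Step 3: u-update.
u^{k+1} = 1.2074 + 0.0798 + 0.5193 = 1.8066
Step 4: Primal residual = |0.0798 + 0.5193| = 0.5992


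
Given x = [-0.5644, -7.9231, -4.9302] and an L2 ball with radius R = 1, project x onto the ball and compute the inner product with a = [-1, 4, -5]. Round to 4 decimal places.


Step 1: Compute ||x|| (intermediates to 6 decimals).
||x|| = sqrt((-0.5644)^2 + (-7.9231)^2 + (-4.9302)^2) = 9.348847
Step 2: Project.
Since ||x|| > R, scale = R/||x|| = 1/9.348847 = 0.106965, proj(x) = scale * x
proj(x) = [-0.060371, -0.847494, -0.527359]
Step 3: Dot product.
a^T * proj(x) = -1*(-0.060371) + 4*(-0.847494) - 5*(-0.527359) = -0.6928


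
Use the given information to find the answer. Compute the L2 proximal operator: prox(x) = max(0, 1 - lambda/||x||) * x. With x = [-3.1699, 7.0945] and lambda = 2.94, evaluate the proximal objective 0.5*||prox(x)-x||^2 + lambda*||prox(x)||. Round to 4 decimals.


Step 1: Compute ||x||.
||x|| = 7.7705
Step 2: Compute scaling factor.
scale = max(0, 1 - 2.94/7.7705) = 0.6216
Step 3: prox(x) = [-1.9706, 4.4103]
||prox(x)|| = 4.8305
Step 4: Proximal objective.
0.5*||prox-x||^2 = 4.3218
lambda*||prox|| = 14.2017
Total = 18.5234


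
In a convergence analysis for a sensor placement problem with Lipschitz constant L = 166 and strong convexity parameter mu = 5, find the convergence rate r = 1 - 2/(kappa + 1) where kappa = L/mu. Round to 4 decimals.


Step 1: Compute the condition number.
kappa = L/mu = 166/5 = 33.2
Step 2: Compute the convergence rate.
r = 1 - 2/(kappa + 1) = 1 - 2*mu/(L + mu) = (L - mu)/(L + mu) = 161/171 = 0.9415


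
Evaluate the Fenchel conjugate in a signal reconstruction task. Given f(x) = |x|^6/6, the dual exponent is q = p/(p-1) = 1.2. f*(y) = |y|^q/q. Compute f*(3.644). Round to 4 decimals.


The conjugate exponent q satisfies 1/p + 1/q = 1.
p = 6, so q = 6/(6 - 1) = 1.2
|y|^q = 3.644^1.2 = 4.7195
f*(3.644) = 4.7195 / 1.2 = 3.9329


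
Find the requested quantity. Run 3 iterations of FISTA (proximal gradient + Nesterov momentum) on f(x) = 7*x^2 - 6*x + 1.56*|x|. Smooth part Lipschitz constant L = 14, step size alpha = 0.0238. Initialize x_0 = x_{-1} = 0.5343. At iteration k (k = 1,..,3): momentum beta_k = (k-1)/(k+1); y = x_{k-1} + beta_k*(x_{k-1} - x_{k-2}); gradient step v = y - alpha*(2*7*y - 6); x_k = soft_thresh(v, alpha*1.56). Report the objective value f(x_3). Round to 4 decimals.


FISTA on f(x) = 7*x^2 - 6*x + 1.56*|x|
L = 14, alpha = 0.0238
Iteration 1: beta = 0.0, y = 0.5343 + 0.0*(0.5343 - 0.5343) = 0.5343
  grad(y) = 1.4802, v = y - alpha*grad = 0.4991
  prox(v) = soft_thresh(0.4991, 0.0371) = 0.4619
Iteration 2: beta = 0.3333, y = 0.4619 + 0.3333*(0.4619 - 0.5343) = 0.4378
  grad(y) = 0.1295, v = y - alpha*grad = 0.4347
  prox(v) = soft_thresh(0.4347, 0.0371) = 0.3976
Iteration 3: beta = 0.5, y = 0.3976 + 0.5*(0.3976 - 0.4619) = 0.3654
  grad(y) = -0.8837, v = y - alpha*grad = 0.3865
  prox(v) = soft_thresh(0.3865, 0.0371) = 0.3494
f(x_3) = 7*0.3494^2 - 6*0.3494 + 1.56*|0.3494| = -0.6968


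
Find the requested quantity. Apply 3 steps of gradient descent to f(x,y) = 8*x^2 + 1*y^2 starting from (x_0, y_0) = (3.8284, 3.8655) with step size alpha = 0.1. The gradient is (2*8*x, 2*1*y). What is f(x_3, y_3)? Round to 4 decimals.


Gradient descent on f(x,y) = 8*x^2 + 1*y^2.
Starting point: (3.8284, 3.8655), alpha = 0.1
Step 1: grad_x = 2*8*3.8284 = 61.2544, grad_y = 2*1*3.8655 = 7.731
  x_1 = 3.8284 - 0.1*61.2544 = -2.297
  y_1 = 3.8655 - 0.1*7.731 = 3.0924
Step 2: grad_x = 2*8*-2.297 = -36.7526, grad_y = 2*1*3.0924 = 6.1848
  x_2 = -2.297 - 0.1*-36.7526 = 1.3782
  y_2 = 3.0924 - 0.1*6.1848 = 2.4739
Step 3: grad_x = 2*8*1.3782 = 22.0516, grad_y = 2*1*2.4739 = 4.9478
  x_3 = 1.3782 - 0.1*22.0516 = -0.8269
  y_3 = 2.4739 - 0.1*4.9478 = 1.9791
f(-0.8269, 1.9791) = 8*(-0.8269)^2 + 1*1.9791^2 = 9.3875


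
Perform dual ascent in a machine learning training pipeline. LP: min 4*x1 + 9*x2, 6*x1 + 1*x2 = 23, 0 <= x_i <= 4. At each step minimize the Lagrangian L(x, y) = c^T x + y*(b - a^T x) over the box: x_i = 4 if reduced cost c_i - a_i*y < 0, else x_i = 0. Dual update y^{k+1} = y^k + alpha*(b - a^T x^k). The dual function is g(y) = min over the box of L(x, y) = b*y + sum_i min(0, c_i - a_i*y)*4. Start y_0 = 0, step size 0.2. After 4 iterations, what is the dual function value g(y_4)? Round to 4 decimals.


Dual ascent for LP: min 4*x1 + 9*x2, 6*x1 + 1*x2 = 23, 0 <= x_i <= 4
Step 1: y^k = 0.0, reduced costs: (4.0, 9.0)
  x^k = (0.0, 0.0), subgradient = b - a^T x = 23.0
  y^{k+1} = 0.0 + 0.2*23.0 = 4.6
Step 2: y^k = 4.6, reduced costs: (-23.6, 4.4)
  x^k = (4.0, 0.0), subgradient = b - a^T x = -1.0
  y^{k+1} = 4.6 + 0.2*-1.0 = 4.4
Step 3: y^k = 4.4, reduced costs: (-22.4, 4.6)
  x^k = (4.0, 0.0), subgradient = b - a^T x = -1.0
  y^{k+1} = 4.4 + 0.2*-1.0 = 4.2
Step 4: y^k = 4.2, reduced costs: (-21.2, 4.8)
  x^k = (4.0, 0.0), subgradient = b - a^T x = -1.0
  y^{k+1} = 4.2 + 0.2*-1.0 = 4.0
Dual objective at y_4 = 4.0: reduced costs (-20.0, 5.0), box minimizer x = (4.0, 0.0)
g(y_4) = b*y + (c1 - a1*y)*x1 + (c2 - a2*y)*x2 = 23*4.0 + (-20.0)*4.0 + 5.0*0.0 = 92.0 - 80.0 + 0.0 = 12.0


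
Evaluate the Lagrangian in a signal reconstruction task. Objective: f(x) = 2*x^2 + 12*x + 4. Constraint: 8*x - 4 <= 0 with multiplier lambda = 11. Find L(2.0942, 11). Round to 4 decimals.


Step 1: Evaluate f(x).
f(2.0942) = 2*2.0942^2 + 12*2.0942 + 4 = 37.9017
Step 2: Evaluate g(x).
g(2.0942) = 8*2.0942 - 4 = 12.7536
Step 3: Compute Lagrangian.
L = 37.9017 + 11*12.7536 = 178.1913


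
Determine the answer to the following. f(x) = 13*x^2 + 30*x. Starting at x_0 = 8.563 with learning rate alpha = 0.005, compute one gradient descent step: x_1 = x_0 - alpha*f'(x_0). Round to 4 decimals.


We compute the gradient at x_0 and apply the update.
f'(x) = 26*x + 30
f'(8.563) = 26*8.563 + 30 = 252.638
x_1 = 8.563 - 0.005*252.638 = 7.2998


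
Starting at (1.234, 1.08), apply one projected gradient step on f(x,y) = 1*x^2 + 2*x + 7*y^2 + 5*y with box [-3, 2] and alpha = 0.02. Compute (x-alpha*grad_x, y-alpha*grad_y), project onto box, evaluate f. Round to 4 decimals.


Step 1: Compute gradient at (1.234, 1.08).
grad_x = 2*1*1.234 + 2 = 4.468
grad_y = 2*7*1.08 + 5 = 20.12
Step 2: Gradient step.
x_raw = 1.234 - 0.02*4.468 = 1.1446
y_raw = 1.08 - 0.02*20.12 = 0.6776
Step 3: Project onto [-3, 2].
x_proj = clip(1.1446) = 1.1446
y_proj = clip(0.6776) = 0.6776
Step 4: Evaluate f.
f(1.1446, 0.6776) = 10.2015


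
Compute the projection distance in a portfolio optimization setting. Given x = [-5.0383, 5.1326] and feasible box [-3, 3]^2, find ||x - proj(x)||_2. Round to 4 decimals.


Project each component onto [-3, 3].
clip(-5.0383) = -3.0, clip(5.1326) = 3.0
Projection = [-3.0, 3.0]
Squared diffs: [4.1547, 4.548]
Distance = sqrt(8.7027) = 2.95


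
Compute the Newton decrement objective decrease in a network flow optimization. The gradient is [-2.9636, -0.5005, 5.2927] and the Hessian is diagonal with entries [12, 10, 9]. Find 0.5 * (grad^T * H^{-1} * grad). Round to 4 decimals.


Step 1: H is diagonal, so H^(-1) * g = [-0.247, -0.0501, 0.5881].
Step 2: g^T H^(-1) g = sum_i g_i^2 / H_ii
  = (-2.9636)^2/12 + (-0.5005)^2/10 + (5.2927)^2/9
  = 0.7319 + 0.0251 + 3.1125 = 3.8695
Step 3: Objective decrease = 0.5 * g^T H^(-1) g = 1.9347


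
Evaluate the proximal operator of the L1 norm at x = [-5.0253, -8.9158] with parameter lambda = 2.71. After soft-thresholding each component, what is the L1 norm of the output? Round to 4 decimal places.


Soft-thresholding with lambda = 2.71:
prox(-5.0253) = sign(-5.0253)*max(|-5.0253| - 2.71, 0) = -2.3153
prox(-8.9158) = sign(-8.9158)*max(|-8.9158| - 2.71, 0) = -6.2058
prox(x) = [-2.3153, -6.2058]
||prox(x)||_1 = 2.3153 + 6.2058 = 8.5211


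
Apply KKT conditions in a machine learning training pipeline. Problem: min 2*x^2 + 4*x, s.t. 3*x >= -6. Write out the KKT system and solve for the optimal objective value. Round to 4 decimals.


Step 1: Try lambda = 0 (constraint inactive).
Stationarity: 2*2*x + 4 = 0
x* = -4/(2*2) = -1.0
Check constraint: 3*-1.0 = -3.0 >= -6 -- satisfied.
Step 2: Compute optimal value.
f(x*) = 2*(-1.0)^2 + 4*(-1.0) = -2.0


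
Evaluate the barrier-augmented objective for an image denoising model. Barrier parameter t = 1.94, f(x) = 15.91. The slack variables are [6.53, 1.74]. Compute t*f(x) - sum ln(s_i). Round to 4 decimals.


Step 1: Compute log-barrier.
ln values: [1.8764, 0.5539]
phi = -(1.8764 + 0.5539) = -2.4303
Step 2: Compute augmented objective.
t*f(x) = 1.94*15.91 = 30.8654
Total = 30.8654 - 2.4303 = 28.4351


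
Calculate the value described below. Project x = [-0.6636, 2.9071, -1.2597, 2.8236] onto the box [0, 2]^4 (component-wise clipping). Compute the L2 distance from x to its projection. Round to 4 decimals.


Project each component onto [0, 2].
clip(-0.6636) = 0.0, clip(2.9071) = 2.0, clip(-1.2597) = 0.0, clip(2.8236) = 2.0
Projection = [0.0, 2.0, 0.0, 2.0]
Squared diffs: [0.4404, 0.8228, 1.5868, 0.6783]
Distance = sqrt(3.5283) = 1.8784


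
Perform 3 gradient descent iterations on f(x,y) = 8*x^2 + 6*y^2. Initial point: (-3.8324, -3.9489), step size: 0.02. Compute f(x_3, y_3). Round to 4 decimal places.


Gradient descent on f(x,y) = 8*x^2 + 6*y^2.
Starting point: (-3.8324, -3.9489), alpha = 0.02
Step 1: grad_x = 2*8*-3.8324 = -61.3184, grad_y = 2*6*-3.9489 = -47.3868
  x_1 = -3.8324 - 0.02*-61.3184 = -2.606
  y_1 = -3.9489 - 0.02*-47.3868 = -3.0012
Step 2: grad_x = 2*8*-2.606 = -41.6965, grad_y = 2*6*-3.0012 = -36.014
  x_2 = -2.606 - 0.02*-41.6965 = -1.7721
  y_2 = -3.0012 - 0.02*-36.014 = -2.2809
Step 3: grad_x = 2*8*-1.7721 = -28.3536, grad_y = 2*6*-2.2809 = -27.3706
  x_3 = -1.7721 - 0.02*-28.3536 = -1.205
  y_3 = -2.2809 - 0.02*-27.3706 = -1.7335
f(-1.205, -1.7335) = 8*(-1.205)^2 + 6*(-1.7335)^2 = 29.6463


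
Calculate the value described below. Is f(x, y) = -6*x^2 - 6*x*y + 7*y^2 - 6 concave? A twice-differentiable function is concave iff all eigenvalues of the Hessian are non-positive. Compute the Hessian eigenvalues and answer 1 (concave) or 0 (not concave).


The Hessian of f(x,y) = -6*x^2 - 6*x*y + 7*y^2 - 6 is:
H = [[-12, -6], [-6, 14]]
Trace = -12 + 14 = 2
Determinant = -12*14 - (-6)^2 = -204
Discriminant = (2)^2 - 4*-204 = 820.0
Eigenvalues: lambda_1 = -13.3178, lambda_2 = 15.3178
The function is not concave.

0


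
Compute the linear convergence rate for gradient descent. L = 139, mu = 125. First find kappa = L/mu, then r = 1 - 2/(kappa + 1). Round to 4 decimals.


Step 1: Compute the condition number.
kappa = L/mu = 139/125 = 1.112
Step 2: Compute the convergence rate.
r = 1 - 2/(kappa + 1) = 1 - 2*mu/(L + mu) = (L - mu)/(L + mu) = 14/264 = 0.053


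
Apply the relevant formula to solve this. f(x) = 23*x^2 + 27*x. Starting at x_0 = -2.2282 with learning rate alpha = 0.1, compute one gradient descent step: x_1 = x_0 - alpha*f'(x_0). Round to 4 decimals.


We compute the gradient at x_0 and apply the update.
f'(x) = 46*x + 27
f'(-2.2282) = 46*-2.2282 + 27 = -75.4972
x_1 = -2.2282 - 0.1*-75.4972 = 5.3215


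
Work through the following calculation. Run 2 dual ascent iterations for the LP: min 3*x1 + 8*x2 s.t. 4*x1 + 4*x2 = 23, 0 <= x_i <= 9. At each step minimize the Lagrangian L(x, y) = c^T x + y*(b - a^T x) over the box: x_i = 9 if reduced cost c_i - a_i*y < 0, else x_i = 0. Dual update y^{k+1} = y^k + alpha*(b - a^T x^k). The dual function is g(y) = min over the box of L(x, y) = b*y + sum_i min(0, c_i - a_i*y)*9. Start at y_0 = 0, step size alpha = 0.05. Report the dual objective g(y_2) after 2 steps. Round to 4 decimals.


Dual ascent for LP: min 3*x1 + 8*x2, 4*x1 + 4*x2 = 23, 0 <= x_i <= 9
Step 1: y^k = 0.0, reduced costs: (3.0, 8.0)
  x^k = (0.0, 0.0), subgradient = b - a^T x = 23.0
  y^{k+1} = 0.0 + 0.05*23.0 = 1.15
Step 2: y^k = 1.15, reduced costs: (-1.6, 3.4)
  x^k = (9.0, 0.0), subgradient = b - a^T x = -13.0
  y^{k+1} = 1.15 + 0.05*-13.0 = 0.5
Dual objective at y_2 = 0.5: reduced costs (1.0, 6.0), box minimizer x = (0.0, 0.0)
g(y_2) = b*y + (c1 - a1*y)*x1 + (c2 - a2*y)*x2 = 23*0.5 + 1.0*0.0 + 6.0*0.0 = 11.5 + 0.0 + 0.0 = 11.5


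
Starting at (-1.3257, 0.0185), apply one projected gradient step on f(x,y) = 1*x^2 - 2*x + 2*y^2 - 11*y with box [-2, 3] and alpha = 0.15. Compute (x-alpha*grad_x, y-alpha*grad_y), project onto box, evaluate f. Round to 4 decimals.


Step 1: Compute gradient at (-1.3257, 0.0185).
grad_x = 2*1*-1.3257 - 2 = -4.6514
grad_y = 2*2*0.0185 - 11 = -10.926
Step 2: Gradient step.
x_raw = -1.3257 - 0.15*-4.6514 = -0.628
y_raw = 0.0185 - 0.15*-10.926 = 1.6574
Step 3: Project onto [-2, 3].
x_proj = clip(-0.628) = -0.628
y_proj = clip(1.6574) = 1.6574
Step 4: Evaluate f.
f(-0.628, 1.6574) = -11.0871


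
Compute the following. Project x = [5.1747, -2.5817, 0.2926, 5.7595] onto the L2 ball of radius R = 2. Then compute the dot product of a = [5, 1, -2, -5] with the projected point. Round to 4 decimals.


Step 1: Compute ||x|| (intermediates to 6 decimals).
||x|| = sqrt(5.1747^2 + (-2.5817)^2 + 0.2926^2 + 5.7595^2) = 8.167016
Step 2: Project.
Since ||x|| > R, scale = R/||x|| = 2/8.167016 = 0.244887, proj(x) = scale * x
proj(x) = [1.267217, -0.632225, 0.071654, 1.410427]
Step 3: Dot product.
a^T * proj(x) = 5*1.267217 + 1*(-0.632225) - 2*0.071654 - 5*1.410427 = -1.4916


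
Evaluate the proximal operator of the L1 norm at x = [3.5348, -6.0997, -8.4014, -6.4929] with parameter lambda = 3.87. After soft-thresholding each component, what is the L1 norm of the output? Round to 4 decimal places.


Soft-thresholding with lambda = 3.87:
prox(3.5348) = sign(3.5348)*max(|3.5348| - 3.87, 0) = 0.0
prox(-6.0997) = sign(-6.0997)*max(|-6.0997| - 3.87, 0) = -2.2297
prox(-8.4014) = sign(-8.4014)*max(|-8.4014| - 3.87, 0) = -4.5314
prox(-6.4929) = sign(-6.4929)*max(|-6.4929| - 3.87, 0) = -2.6229
prox(x) = [0.0, -2.2297, -4.5314, -2.6229]
||prox(x)||_1 = 0.0 + 2.2297 + 4.5314 + 2.6229 = 9.384


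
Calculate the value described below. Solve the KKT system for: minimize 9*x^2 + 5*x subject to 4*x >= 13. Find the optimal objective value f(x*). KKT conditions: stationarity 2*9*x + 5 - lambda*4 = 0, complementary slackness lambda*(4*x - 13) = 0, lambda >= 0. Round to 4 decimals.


Step 1: Try lambda = 0 (constraint inactive).
x_unc = -5/(2*9) = -0.2778
Check: 4*-0.2778 = -1.1112 < 13 -- violated!
Step 2: Constraint must be active: 4*x = 13
x* = 13/4 = 3.25
lambda = (2*9*3.25 + 5)/4 = 15.875
Step 3: Compute optimal value.
f(x*) = 9*3.25^2 + 5*3.25 = 111.3125


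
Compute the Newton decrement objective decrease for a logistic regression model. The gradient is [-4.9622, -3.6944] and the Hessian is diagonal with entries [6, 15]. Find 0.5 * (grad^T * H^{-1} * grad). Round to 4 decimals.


Step 1: H is diagonal, so H^(-1) * g = [-0.827, -0.2463].
Step 2: g^T H^(-1) g = sum_i g_i^2 / H_ii
  = (-4.9622)^2/6 + (-3.6944)^2/15
  = 4.1039 + 0.9099 = 5.0138
Step 3: Objective decrease = 0.5 * g^T H^(-1) g = 2.5069


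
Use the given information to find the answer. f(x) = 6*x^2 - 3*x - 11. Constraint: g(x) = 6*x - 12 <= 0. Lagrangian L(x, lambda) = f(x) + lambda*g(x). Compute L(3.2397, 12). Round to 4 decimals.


Step 1: Evaluate f(x).
f(3.2397) = 6*3.2397^2 - 3*3.2397 - 11 = 42.2548
Step 2: Evaluate g(x).
g(3.2397) = 6*3.2397 - 12 = 7.4382
Step 3: Compute Lagrangian.
L = 42.2548 + 12*7.4382 = 131.5132


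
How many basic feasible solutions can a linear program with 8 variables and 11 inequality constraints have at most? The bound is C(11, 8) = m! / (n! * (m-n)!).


Each vertex corresponds to some choice of n active constraints out of m, so the number of vertices is at most C(m, n) = m! / (n!(m-n)!).
m = 11, n = 8
Numerator: 11 * 10 * 9 * 8 * 7 * 6 * 5 * 4
Denominator: 8! = 40320
C(11, 8) = 165


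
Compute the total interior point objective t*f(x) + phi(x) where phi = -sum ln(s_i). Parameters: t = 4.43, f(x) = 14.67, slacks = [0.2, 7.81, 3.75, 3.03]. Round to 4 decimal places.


Step 1: Compute log-barrier.
ln values: [-1.6094, 2.0554, 1.3218, 1.1086]
phi = -(-1.6094 + 2.0554 + 1.3218 + 1.1086) = -2.8763
Step 2: Compute augmented objective.
t*f(x) = 4.43*14.67 = 64.9881
Total = 64.9881 - 2.8763 = 62.1118


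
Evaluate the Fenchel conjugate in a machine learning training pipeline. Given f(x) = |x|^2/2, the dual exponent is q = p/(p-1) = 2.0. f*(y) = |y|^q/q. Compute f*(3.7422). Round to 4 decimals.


The conjugate exponent q satisfies 1/p + 1/q = 1.
p = 2, so q = 2/(2 - 1) = 2.0
|y|^q = 3.7422^2.0 = 14.0041
f*(3.7422) = 14.0041 / 2.0 = 7.002


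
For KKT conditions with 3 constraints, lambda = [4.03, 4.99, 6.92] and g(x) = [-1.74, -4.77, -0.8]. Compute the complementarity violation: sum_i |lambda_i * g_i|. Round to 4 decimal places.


KKT complementary slackness check:
lambda_1 * g_1 = 4.03 * -1.74 = -7.0122
lambda_2 * g_2 = 4.99 * -4.77 = -23.8023
lambda_3 * g_3 = 6.92 * -0.8 = -5.536
Total violation = 7.0122 + 23.8023 + 5.536 = 36.3505


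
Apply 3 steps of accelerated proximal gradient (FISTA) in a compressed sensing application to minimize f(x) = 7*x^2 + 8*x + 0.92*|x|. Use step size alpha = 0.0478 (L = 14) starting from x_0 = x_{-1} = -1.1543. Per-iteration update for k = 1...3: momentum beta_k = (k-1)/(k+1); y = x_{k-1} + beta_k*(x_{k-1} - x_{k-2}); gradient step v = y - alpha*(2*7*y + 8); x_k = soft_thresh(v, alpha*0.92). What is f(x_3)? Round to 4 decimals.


FISTA on f(x) = 7*x^2 + 8*x + 0.92*|x|
L = 14, alpha = 0.0478
Iteration 1: beta = 0.0, y = -1.1543 + 0.0*(-1.1543 + 1.1543) = -1.1543
  grad(y) = -8.1602, v = y - alpha*grad = -0.7642
  prox(v) = soft_thresh(-0.7642, 0.044) = -0.7203
Iteration 2: beta = 0.3333, y = -0.7203 + 0.3333*(-0.7203 + 1.1543) = -0.5756
  grad(y) = -0.0582, v = y - alpha*grad = -0.5728
  prox(v) = soft_thresh(-0.5728, 0.044) = -0.5288
Iteration 3: beta = 0.5, y = -0.5288 + 0.5*(-0.5288 + 0.7203) = -0.4331
  grad(y) = 1.9365, v = y - alpha*grad = -0.5257
  prox(v) = soft_thresh(-0.5257, 0.044) = -0.4817
f(x_3) = 7*(-0.4817)^2 + 8*(-0.4817) + 0.92*|-0.4817| = -1.7862


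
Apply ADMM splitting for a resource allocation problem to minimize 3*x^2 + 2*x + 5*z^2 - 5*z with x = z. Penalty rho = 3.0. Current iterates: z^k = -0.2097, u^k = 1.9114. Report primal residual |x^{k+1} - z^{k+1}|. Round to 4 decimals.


ADMM iteration with rho = 3.0, z^k = -0.2097, u^k = 1.9114
Step 1: x-update.
Minimize 3*x^2 + 2*x + (3.0/2)*(x + 0.2097 + 1.9114)^2
FOC: (2*3 + 3.0)*x = -2 + 3.0*(-0.2097 - 1.9114)
x^{k+1} = -0.9293
Step 2: z-update.
Minimize 5*z^2 - 5*z + (3.0/2)*(-0.9293 - z + 1.9114)^2
FOC: (2*5 + 3.0)*z = 5 + 3.0*(-0.9293 + 1.9114)
z^{k+1} = 0.6113
Step 3: u-update.
u^{k+1} = 1.9114 - 0.9293 - 0.6113 = 0.3709
Step 4: Primal residual = |-0.9293 - 0.6113| = 1.5405


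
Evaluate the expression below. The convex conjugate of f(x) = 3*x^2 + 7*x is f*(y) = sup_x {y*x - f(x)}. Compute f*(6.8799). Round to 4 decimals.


f*(y) = sup_x {y*x - a*x^2 - b*x} = sup_x {(y-b)*x - a*x^2}
FOC: (y - b) - 2a*x = 0 => x* = (y - b)/(2a)
x* = (6.8799 - 7)/(2*3) = -0.02
f*(6.8799) = (y-b)^2/(4a) = (6.8799 - 7)^2/(4*3)
= 0.0144/12 = 0.0012


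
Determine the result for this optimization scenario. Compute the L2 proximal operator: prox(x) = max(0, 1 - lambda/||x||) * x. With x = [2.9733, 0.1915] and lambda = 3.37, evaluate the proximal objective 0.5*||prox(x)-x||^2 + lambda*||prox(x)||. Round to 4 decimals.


Step 1: Compute ||x||.
||x|| = 2.9795
Step 2: Compute scaling factor.
scale = max(0, 1 - 3.37/2.9795) = 0.0
Step 3: prox(x) = [0.0, 0.0]
||prox(x)|| = 0.0
Step 4: Proximal objective.
0.5*||prox-x||^2 = 4.4386
lambda*||prox|| = 0.0
Total = 4.4386


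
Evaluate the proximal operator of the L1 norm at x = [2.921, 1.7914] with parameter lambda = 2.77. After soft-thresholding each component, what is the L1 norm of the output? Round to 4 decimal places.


Soft-thresholding with lambda = 2.77:
prox(2.921) = sign(2.921)*max(|2.921| - 2.77, 0) = 0.151
prox(1.7914) = sign(1.7914)*max(|1.7914| - 2.77, 0) = 0.0
prox(x) = [0.151, 0.0]
||prox(x)||_1 = 0.151 + 0.0 = 0.151


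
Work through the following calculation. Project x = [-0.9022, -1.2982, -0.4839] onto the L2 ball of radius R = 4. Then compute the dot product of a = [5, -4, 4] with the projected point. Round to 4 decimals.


Step 1: Compute ||x|| (intermediates to 6 decimals).
||x|| = sqrt((-0.9022)^2 + (-1.2982)^2 + (-0.4839)^2) = 1.653314
Step 2: Project.
Since ||x|| <= R, proj = x (no scaling needed).
proj(x) = [-0.9022, -1.2982, -0.4839]
Step 3: Dot product.
a^T * proj(x) = 5*(-0.9022) - 4*(-1.2982) + 4*(-0.4839) = -1.2538


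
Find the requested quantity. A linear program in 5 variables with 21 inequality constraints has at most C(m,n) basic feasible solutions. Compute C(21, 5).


Each vertex corresponds to some choice of n active constraints out of m, so the number of vertices is at most C(m, n) = m! / (n!(m-n)!).
m = 21, n = 5
Numerator: 21 * 20 * 19 * 18 * 17
Denominator: 5! = 120
C(21, 5) = 20349


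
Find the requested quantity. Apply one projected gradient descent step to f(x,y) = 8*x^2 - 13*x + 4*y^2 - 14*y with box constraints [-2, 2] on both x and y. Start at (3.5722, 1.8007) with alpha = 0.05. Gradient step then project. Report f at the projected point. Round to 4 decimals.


Step 1: Compute gradient at (3.5722, 1.8007).
grad_x = 2*8*3.5722 - 13 = 44.1552
grad_y = 2*4*1.8007 - 14 = 0.4056
Step 2: Gradient step.
x_raw = 3.5722 - 0.05*44.1552 = 1.3644
y_raw = 1.8007 - 0.05*0.4056 = 1.7804
Step 3: Project onto [-2, 2].
x_proj = clip(1.3644) = 1.3644
y_proj = clip(1.7804) = 1.7804
Step 4: Evaluate f.
f(1.3644, 1.7804) = -15.0904


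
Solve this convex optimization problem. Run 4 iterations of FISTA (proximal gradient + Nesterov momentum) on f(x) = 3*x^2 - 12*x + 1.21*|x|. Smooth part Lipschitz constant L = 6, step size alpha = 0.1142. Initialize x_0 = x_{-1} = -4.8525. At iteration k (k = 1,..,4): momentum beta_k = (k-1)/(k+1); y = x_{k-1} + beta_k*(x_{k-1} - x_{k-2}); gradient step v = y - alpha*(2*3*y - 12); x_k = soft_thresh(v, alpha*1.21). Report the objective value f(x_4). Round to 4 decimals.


FISTA on f(x) = 3*x^2 - 12*x + 1.21*|x|
L = 6, alpha = 0.1142
Iteration 1: beta = 0.0, y = -4.8525 + 0.0*(-4.8525 + 4.8525) = -4.8525
  grad(y) = -41.115, v = y - alpha*grad = -0.1572
  prox(v) = soft_thresh(-0.1572, 0.1382) = -0.019
Iteration 2: beta = 0.3333, y = -0.019 + 0.3333*(-0.019 + 4.8525) = 1.5922
  grad(y) = -2.4469, v = y - alpha*grad = 1.8716
  prox(v) = soft_thresh(1.8716, 0.1382) = 1.7334
Iteration 3: beta = 0.5, y = 1.7334 + 0.5*(1.7334 + 0.019) = 2.6097
  grad(y) = 3.6579, v = y - alpha*grad = 2.1919
  prox(v) = soft_thresh(2.1919, 0.1382) = 2.0537
Iteration 4: beta = 0.6, y = 2.0537 + 0.6*(2.0537 - 1.7334) = 2.2459
  grad(y) = 1.4755, v = y - alpha*grad = 2.0774
  prox(v) = soft_thresh(2.0774, 0.1382) = 1.9392
f(x_4) = 3*1.9392^2 - 12*1.9392 + 1.21*|1.9392| = -9.6425


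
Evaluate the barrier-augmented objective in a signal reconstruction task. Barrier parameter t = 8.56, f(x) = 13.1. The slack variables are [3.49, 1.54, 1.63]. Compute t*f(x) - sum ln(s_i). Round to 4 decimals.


Step 1: Compute log-barrier.
ln values: [1.2499, 0.4318, 0.4886]
phi = -(1.2499 + 0.4318 + 0.4886) = -2.1703
Step 2: Compute augmented objective.
t*f(x) = 8.56*13.1 = 112.136
Total = 112.136 - 2.1703 = 109.9657


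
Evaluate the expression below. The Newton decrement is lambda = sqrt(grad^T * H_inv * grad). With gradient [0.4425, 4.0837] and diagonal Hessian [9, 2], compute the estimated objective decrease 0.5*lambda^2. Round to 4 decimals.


Step 1: H is diagonal, so H^(-1) * g = [0.0492, 2.0419].
Step 2: g^T H^(-1) g = sum_i g_i^2 / H_ii
  = (0.4425)^2/9 + (4.0837)^2/2
  = 0.0218 + 8.3383 = 8.3601
Step 3: Objective decrease = 0.5 * g^T H^(-1) g = 4.18


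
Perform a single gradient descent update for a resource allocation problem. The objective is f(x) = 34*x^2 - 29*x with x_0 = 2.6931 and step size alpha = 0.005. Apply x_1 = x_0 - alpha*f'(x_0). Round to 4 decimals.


We compute the gradient at x_0 and apply the update.
f'(x) = 68*x - 29
f'(2.6931) = 68*2.6931 - 29 = 154.1308
x_1 = 2.6931 - 0.005*154.1308 = 1.9224


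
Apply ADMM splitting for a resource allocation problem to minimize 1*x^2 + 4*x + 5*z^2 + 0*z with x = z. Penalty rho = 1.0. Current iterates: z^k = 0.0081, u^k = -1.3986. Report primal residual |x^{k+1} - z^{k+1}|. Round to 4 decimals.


ADMM iteration with rho = 1.0, z^k = 0.0081, u^k = -1.3986
Step 1: x-update.
Minimize 1*x^2 + 4*x + (1.0/2)*(x - 0.0081 - 1.3986)^2
FOC: (2*1 + 1.0)*x = -4 + 1.0*(0.0081 + 1.3986)
x^{k+1} = -0.8644
Step 2: z-update.
Minimize 5*z^2 + 0*z + (1.0/2)*(-0.8644 - z - 1.3986)^2
FOC: (2*5 + 1.0)*z = 0 + 1.0*(-0.8644 - 1.3986)
z^{k+1} = -0.2057
Step 3: u-update.
u^{k+1} = -1.3986 - 0.8644 + 0.2057 = -2.0573
Step 4: Primal residual = |-0.8644 + 0.2057| = 0.6587


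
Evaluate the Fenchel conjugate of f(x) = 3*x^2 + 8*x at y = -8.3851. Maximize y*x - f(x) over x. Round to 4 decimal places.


f*(y) = sup_x {y*x - a*x^2 - b*x} = sup_x {(y-b)*x - a*x^2}
FOC: (y - b) - 2a*x = 0 => x* = (y - b)/(2a)
x* = (-8.3851 - 8)/(2*3) = -2.7309
f*(-8.3851) = (y-b)^2/(4a) = (-8.3851 - 8)^2/(4*3)
= 268.4715/12 = 22.3726


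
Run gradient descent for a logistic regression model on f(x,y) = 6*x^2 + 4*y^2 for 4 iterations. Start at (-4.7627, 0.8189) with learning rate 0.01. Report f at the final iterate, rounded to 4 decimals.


Gradient descent on f(x,y) = 6*x^2 + 4*y^2.
Starting point: (-4.7627, 0.8189), alpha = 0.01
Step 1: grad_x = 2*6*-4.7627 = -57.1524, grad_y = 2*4*0.8189 = 6.5512
  x_1 = -4.7627 - 0.01*-57.1524 = -4.1912
  y_1 = 0.8189 - 0.01*6.5512 = 0.7534
Step 2: grad_x = 2*6*-4.1912 = -50.2941, grad_y = 2*4*0.7534 = 6.0271
  x_2 = -4.1912 - 0.01*-50.2941 = -3.6882
  y_2 = 0.7534 - 0.01*6.0271 = 0.6931
Step 3: grad_x = 2*6*-3.6882 = -44.2588, grad_y = 2*4*0.6931 = 5.5449
  x_3 = -3.6882 - 0.01*-44.2588 = -3.2456
  y_3 = 0.6931 - 0.01*5.5449 = 0.6377
Step 4: grad_x = 2*6*-3.2456 = -38.9478, grad_y = 2*4*0.6377 = 5.1013
  x_4 = -3.2456 - 0.01*-38.9478 = -2.8562
  y_4 = 0.6377 - 0.01*5.1013 = 0.5867
f(-2.8562, 0.5867) = 6*(-2.8562)^2 + 4*0.5867^2 = 50.3229


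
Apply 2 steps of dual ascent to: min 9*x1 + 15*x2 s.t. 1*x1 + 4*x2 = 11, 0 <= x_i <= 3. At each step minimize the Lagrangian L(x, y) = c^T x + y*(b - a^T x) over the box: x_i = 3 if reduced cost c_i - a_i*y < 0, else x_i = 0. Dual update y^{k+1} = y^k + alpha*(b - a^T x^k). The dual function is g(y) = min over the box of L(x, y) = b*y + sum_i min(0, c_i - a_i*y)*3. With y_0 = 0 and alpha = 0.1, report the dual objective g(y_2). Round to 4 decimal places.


Dual ascent for LP: min 9*x1 + 15*x2, 1*x1 + 4*x2 = 11, 0 <= x_i <= 3
Step 1: y^k = 0.0, reduced costs: (9.0, 15.0)
  x^k = (0.0, 0.0), subgradient = b - a^T x = 11.0
  y^{k+1} = 0.0 + 0.1*11.0 = 1.1
Step 2: y^k = 1.1, reduced costs: (7.9, 10.6)
  x^k = (0.0, 0.0), subgradient = b - a^T x = 11.0
  y^{k+1} = 1.1 + 0.1*11.0 = 2.2
Dual objective at y_2 = 2.2: reduced costs (6.8, 6.2), box minimizer x = (0.0, 0.0)
g(y_2) = b*y + (c1 - a1*y)*x1 + (c2 - a2*y)*x2 = 11*2.2 + 6.8*0.0 + 6.2*0.0 = 24.2 + 0.0 + 0.0 = 24.2


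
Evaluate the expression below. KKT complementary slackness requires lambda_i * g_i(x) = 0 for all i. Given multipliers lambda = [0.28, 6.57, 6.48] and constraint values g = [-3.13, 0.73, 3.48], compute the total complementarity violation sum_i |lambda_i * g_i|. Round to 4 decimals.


KKT complementary slackness check:
lambda_1 * g_1 = 0.28 * -3.13 = -0.8764
lambda_2 * g_2 = 6.57 * 0.73 = 4.7961
lambda_3 * g_3 = 6.48 * 3.48 = 22.5504
Total violation = 0.8764 + 4.7961 + 22.5504 = 28.2229


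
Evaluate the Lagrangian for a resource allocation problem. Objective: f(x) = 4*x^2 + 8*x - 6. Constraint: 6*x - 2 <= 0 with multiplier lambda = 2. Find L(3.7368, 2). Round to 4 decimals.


Step 1: Evaluate f(x).
f(3.7368) = 4*3.7368^2 + 8*3.7368 - 6 = 79.7491
Step 2: Evaluate g(x).
g(3.7368) = 6*3.7368 - 2 = 20.4208
Step 3: Compute Lagrangian.
L = 79.7491 + 2*20.4208 = 120.5907


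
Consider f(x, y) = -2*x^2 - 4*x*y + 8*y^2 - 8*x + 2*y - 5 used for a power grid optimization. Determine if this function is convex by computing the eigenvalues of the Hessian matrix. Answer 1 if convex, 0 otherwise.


The Hessian of f(x,y) = -2*x^2 - 4*x*y + 8*y^2 - 8*x + 2*y - 5 is:
H = [[-4, -4], [-4, 16]]
Trace = -4 + 16 = 12
Determinant = -4*16 - (-4)^2 = -80
Discriminant = (12)^2 - 4*-80 = 464.0
Eigenvalues: lambda_1 = -4.7703, lambda_2 = 16.7703
The function is not convex.

0


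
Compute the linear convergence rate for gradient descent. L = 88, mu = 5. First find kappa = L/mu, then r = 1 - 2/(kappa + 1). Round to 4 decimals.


Step 1: Compute the condition number.
kappa = L/mu = 88/5 = 17.6
Step 2: Compute the convergence rate.
r = 1 - 2/(kappa + 1) = 1 - 2*mu/(L + mu) = (L - mu)/(L + mu) = 83/93 = 0.8925


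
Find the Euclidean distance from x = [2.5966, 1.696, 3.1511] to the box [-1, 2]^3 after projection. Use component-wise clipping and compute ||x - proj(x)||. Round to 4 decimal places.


Project each component onto [-1, 2].
clip(2.5966) = 2.0, clip(1.696) = 1.696, clip(3.1511) = 2.0
Projection = [2.0, 1.696, 2.0]
Squared diffs: [0.3559, 0.0, 1.325]
Distance = sqrt(1.6809) = 1.2965


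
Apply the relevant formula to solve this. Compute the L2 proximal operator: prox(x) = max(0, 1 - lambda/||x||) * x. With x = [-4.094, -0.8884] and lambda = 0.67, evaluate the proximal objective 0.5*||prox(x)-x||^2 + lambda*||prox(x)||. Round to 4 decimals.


Step 1: Compute ||x||.
||x|| = 4.1893
Step 2: Compute scaling factor.
scale = max(0, 1 - 0.67/4.1893) = 0.8401
Step 3: prox(x) = [-3.4392, -0.7463]
||prox(x)|| = 3.5193
Step 4: Proximal objective.
0.5*||prox-x||^2 = 0.2245
lambda*||prox|| = 2.3579
Total = 2.5824


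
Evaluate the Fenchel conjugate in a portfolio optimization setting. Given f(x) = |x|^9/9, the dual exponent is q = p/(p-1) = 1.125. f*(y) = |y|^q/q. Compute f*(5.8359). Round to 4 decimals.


The conjugate exponent q satisfies 1/p + 1/q = 1.
p = 9, so q = 9/(9 - 1) = 1.125
|y|^q = 5.8359^1.125 = 7.2756
f*(5.8359) = 7.2756 / 1.125 = 6.4672


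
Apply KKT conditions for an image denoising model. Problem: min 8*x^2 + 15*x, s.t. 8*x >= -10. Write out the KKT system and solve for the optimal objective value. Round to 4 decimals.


Step 1: Try lambda = 0 (constraint inactive).
Stationarity: 2*8*x + 15 = 0
x* = -15/(2*8) = -0.9375
Check constraint: 8*-0.9375 = -7.5 >= -10 -- satisfied.
Step 2: Compute optimal value.
f(x*) = 8*(-0.9375)^2 + 15*(-0.9375) = -7.0313


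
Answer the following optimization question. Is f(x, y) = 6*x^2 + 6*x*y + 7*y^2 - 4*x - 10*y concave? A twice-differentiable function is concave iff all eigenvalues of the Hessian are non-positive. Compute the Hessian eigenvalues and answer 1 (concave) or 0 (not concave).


The Hessian of f(x,y) = 6*x^2 + 6*x*y + 7*y^2 - 4*x - 10*y is:
H = [[12, 6], [6, 14]]
Trace = 12 + 14 = 26
Determinant = 12*14 - (6)^2 = 132
Discriminant = (26)^2 - 4*132 = 148.0
Eigenvalues: lambda_1 = 6.9172, lambda_2 = 19.0828
The function is not concave.

0


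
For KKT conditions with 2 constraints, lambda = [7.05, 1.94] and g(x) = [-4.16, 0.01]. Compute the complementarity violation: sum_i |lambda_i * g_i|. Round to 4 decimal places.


KKT complementary slackness check:
lambda_1 * g_1 = 7.05 * -4.16 = -29.328
lambda_2 * g_2 = 1.94 * 0.01 = 0.0194
Total violation = 29.328 + 0.0194 = 29.3474


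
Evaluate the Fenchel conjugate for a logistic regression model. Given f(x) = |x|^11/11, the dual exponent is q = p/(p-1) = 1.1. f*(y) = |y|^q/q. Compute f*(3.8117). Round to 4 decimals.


The conjugate exponent q satisfies 1/p + 1/q = 1.
p = 11, so q = 11/(11 - 1) = 1.1
|y|^q = 3.8117^1.1 = 4.3574
f*(3.8117) = 4.3574 / 1.1 = 3.9613


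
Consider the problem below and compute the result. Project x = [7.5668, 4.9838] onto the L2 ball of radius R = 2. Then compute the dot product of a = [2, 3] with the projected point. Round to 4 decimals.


Step 1: Compute ||x|| (intermediates to 6 decimals).
||x|| = sqrt(7.5668^2 + 4.9838^2) = 9.060614
Step 2: Project.
Since ||x|| > R, scale = R/||x|| = 2/9.060614 = 0.220736, proj(x) = scale * x
proj(x) = [1.670265, 1.100104]
Step 3: Dot product.
a^T * proj(x) = 2*1.670265 + 3*1.100104 = 6.6408


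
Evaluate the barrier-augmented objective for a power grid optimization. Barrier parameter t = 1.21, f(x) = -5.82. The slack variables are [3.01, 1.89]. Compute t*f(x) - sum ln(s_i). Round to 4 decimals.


Step 1: Compute log-barrier.
ln values: [1.1019, 0.6366]
phi = -(1.1019 + 0.6366) = -1.7385
Step 2: Compute augmented objective.
t*f(x) = 1.21*-5.82 = -7.0422
Total = -7.0422 - 1.7385 = -8.7807


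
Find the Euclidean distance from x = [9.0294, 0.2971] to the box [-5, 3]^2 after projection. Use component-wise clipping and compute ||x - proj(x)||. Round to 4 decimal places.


Project each component onto [-5, 3].
clip(9.0294) = 3.0, clip(0.2971) = 0.2971
Projection = [3.0, 0.2971]
Squared diffs: [36.3537, 0.0]
Distance = sqrt(36.3537) = 6.0294


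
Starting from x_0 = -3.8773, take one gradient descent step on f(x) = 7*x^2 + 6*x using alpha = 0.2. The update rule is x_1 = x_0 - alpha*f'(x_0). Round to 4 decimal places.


We compute the gradient at x_0 and apply the update.
f'(x) = 14*x + 6
f'(-3.8773) = 14*-3.8773 + 6 = -48.2822
x_1 = -3.8773 - 0.2*-48.2822 = 5.7791


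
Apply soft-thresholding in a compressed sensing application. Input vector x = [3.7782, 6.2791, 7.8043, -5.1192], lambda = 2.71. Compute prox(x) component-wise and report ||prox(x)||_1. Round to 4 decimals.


Soft-thresholding with lambda = 2.71:
prox(3.7782) = sign(3.7782)*max(|3.7782| - 2.71, 0) = 1.0682
prox(6.2791) = sign(6.2791)*max(|6.2791| - 2.71, 0) = 3.5691
prox(7.8043) = sign(7.8043)*max(|7.8043| - 2.71, 0) = 5.0943
prox(-5.1192) = sign(-5.1192)*max(|-5.1192| - 2.71, 0) = -2.4092
prox(x) = [1.0682, 3.5691, 5.0943, -2.4092]
||prox(x)||_1 = 1.0682 + 3.5691 + 5.0943 + 2.4092 = 12.1408


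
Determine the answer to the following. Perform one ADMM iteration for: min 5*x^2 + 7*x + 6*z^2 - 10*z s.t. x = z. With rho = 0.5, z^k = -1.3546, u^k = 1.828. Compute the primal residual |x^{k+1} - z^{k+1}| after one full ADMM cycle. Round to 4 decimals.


ADMM iteration with rho = 0.5, z^k = -1.3546, u^k = 1.828
Step 1: x-update.
Minimize 5*x^2 + 7*x + (0.5/2)*(x + 1.3546 + 1.828)^2
FOC: (2*5 + 0.5)*x = -7 + 0.5*(-1.3546 - 1.828)
x^{k+1} = -0.8182
Step 2: z-update.
Minimize 6*z^2 - 10*z + (0.5/2)*(-0.8182 - z + 1.828)^2
FOC: (2*6 + 0.5)*z = 10 + 0.5*(-0.8182 + 1.828)
z^{k+1} = 0.8404
Step 3: u-update.
u^{k+1} = 1.828 - 0.8182 - 0.8404 = 0.1694
Step 4: Primal residual = |-0.8182 - 0.8404| = 1.6586


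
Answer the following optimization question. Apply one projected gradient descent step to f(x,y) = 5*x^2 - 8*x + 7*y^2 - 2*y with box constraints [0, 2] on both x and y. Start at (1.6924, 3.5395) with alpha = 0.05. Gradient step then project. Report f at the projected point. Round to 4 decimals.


Step 1: Compute gradient at (1.6924, 3.5395).
grad_x = 2*5*1.6924 - 8 = 8.924
grad_y = 2*7*3.5395 - 2 = 47.553
Step 2: Gradient step.
x_raw = 1.6924 - 0.05*8.924 = 1.2462
y_raw = 3.5395 - 0.05*47.553 = 1.1619
Step 3: Project onto [0, 2].
x_proj = clip(1.2462) = 1.2462
y_proj = clip(1.1619) = 1.1619
Step 4: Evaluate f.
f(1.2462, 1.1619) = 4.921


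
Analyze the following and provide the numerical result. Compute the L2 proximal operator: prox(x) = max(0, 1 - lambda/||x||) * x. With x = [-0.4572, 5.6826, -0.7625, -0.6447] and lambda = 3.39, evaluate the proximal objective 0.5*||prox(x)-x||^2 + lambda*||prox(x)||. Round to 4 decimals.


Step 1: Compute ||x||.
||x|| = 5.7877
Step 2: Compute scaling factor.
scale = max(0, 1 - 3.39/5.7877) = 0.4143
Step 3: prox(x) = [-0.1894, 2.3542, -0.3159, -0.2671]
||prox(x)|| = 2.3977
Step 4: Proximal objective.
0.5*||prox-x||^2 = 5.7461
lambda*||prox|| = 8.1282
Total = 13.8744
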